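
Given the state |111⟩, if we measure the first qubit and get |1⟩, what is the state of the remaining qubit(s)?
|11⟩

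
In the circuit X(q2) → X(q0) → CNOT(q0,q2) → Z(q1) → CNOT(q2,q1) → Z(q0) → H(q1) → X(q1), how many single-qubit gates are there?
6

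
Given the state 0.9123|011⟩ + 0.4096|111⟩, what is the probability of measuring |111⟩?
0.1678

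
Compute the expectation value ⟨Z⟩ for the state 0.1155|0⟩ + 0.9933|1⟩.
-0.9733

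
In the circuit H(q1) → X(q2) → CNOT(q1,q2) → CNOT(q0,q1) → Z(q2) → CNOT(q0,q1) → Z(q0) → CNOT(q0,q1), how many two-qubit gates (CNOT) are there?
4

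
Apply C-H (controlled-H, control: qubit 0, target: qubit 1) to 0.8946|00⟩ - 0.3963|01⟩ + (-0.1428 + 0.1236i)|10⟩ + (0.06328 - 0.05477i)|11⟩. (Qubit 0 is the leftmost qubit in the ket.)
0.8946|00⟩ - 0.3963|01⟩ + (-0.05623 + 0.04867i)|10⟩ + (-0.1457 + 0.1261i)|11⟩

C-H leaves the control-|0⟩ kets |00⟩, |01⟩ unchanged and applies H to qubit 1 on the control-|1⟩ pair (|10⟩, |11⟩).
H = [[1/√2, 1/√2], [1/√2, -1/√2]].
With a = amp(|10⟩) = (-0.1428 + 0.1236i) and b = amp(|11⟩) = (0.06328 - 0.05477i):
new amp(|10⟩) = (1/√2)·a + (1/√2)·b = (-0.05623 + 0.04867i)
new amp(|11⟩) = (1/√2)·a + (-1/√2)·b = (-0.1457 + 0.1261i)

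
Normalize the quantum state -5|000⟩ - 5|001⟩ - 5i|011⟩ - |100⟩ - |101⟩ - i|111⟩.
-0.5661|000⟩ - 0.5661|001⟩ - 0.5661i|011⟩ - 0.1132|100⟩ - 0.1132|101⟩ - 0.1132i|111⟩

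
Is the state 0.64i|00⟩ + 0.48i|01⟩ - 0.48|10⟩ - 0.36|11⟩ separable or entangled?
Separable

Writing the state as a|00⟩ + b|01⟩ + c|10⟩ + d|11⟩, it is a product state iff ad − bc = 0.
Here (a, b, c, d) = (0.64i, 0.48i, -0.48, -0.36): ad − bc = (0.64i)(-0.36) − (0.48i)(-0.48) = 0, so the state is separable.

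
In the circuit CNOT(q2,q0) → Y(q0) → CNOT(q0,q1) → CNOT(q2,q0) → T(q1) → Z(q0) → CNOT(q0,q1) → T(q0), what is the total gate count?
8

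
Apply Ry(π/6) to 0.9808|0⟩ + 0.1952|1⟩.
0.8969|0⟩ + 0.4424|1⟩

Ry(π/6) = [[cos(θ/2), −sin(θ/2)], [sin(θ/2), cos(θ/2)]]; θ = π/6, cos(θ/2) ≈ 0.965926, sin(θ/2) ≈ 0.258819.
With a = amp(|0⟩) = 0.9808 and b = amp(|1⟩) = 0.1952:
new amp(|0⟩) = (0.965926)·a + (-0.258819)·b = 0.8969
new amp(|1⟩) = (0.258819)·a + (0.965926)·b = 0.4424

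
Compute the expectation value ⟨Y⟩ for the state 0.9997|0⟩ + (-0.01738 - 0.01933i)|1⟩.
-0.03865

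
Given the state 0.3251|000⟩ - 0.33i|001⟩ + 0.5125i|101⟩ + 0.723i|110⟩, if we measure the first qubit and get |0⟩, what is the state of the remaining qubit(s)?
0.7018|00⟩ - 0.7124i|01⟩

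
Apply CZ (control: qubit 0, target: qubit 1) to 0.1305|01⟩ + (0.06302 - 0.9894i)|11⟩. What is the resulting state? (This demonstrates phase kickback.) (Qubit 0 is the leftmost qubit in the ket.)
0.1305|01⟩ + (-0.06302 + 0.9894i)|11⟩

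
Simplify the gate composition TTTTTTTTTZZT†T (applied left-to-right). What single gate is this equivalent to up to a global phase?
T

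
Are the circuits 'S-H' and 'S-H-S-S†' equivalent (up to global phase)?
Yes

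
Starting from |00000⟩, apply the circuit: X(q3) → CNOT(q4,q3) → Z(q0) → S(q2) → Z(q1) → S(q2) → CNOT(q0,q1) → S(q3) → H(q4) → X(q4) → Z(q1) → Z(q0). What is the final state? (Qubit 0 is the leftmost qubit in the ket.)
(1/√2)i|00010⟩ + (1/√2)i|00011⟩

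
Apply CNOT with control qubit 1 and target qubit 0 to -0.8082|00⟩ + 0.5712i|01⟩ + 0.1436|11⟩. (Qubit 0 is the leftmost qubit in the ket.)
-0.8082|00⟩ + 0.1436|01⟩ + 0.5712i|11⟩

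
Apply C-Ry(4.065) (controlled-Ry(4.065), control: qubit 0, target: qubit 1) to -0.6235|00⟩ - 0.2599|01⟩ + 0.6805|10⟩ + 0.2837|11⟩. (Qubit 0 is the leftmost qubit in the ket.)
-0.6235|00⟩ - 0.2599|01⟩ - 0.5571|10⟩ + 0.4829|11⟩

C-Ry(4.065) leaves the control-|0⟩ kets |00⟩, |01⟩ unchanged and applies Ry(4.065) to qubit 1 on the control-|1⟩ pair (|10⟩, |11⟩).
Ry(4.065) = [[cos(θ/2), −sin(θ/2)], [sin(θ/2), cos(θ/2)]]; θ = 4.065, cos(θ/2) ≈ -0.445474, sin(θ/2) ≈ 0.895295.
With a = amp(|10⟩) = 0.6805 and b = amp(|11⟩) = 0.2837:
new amp(|10⟩) = (-0.445474)·a + (-0.895295)·b = -0.5571
new amp(|11⟩) = (0.895295)·a + (-0.445474)·b = 0.4829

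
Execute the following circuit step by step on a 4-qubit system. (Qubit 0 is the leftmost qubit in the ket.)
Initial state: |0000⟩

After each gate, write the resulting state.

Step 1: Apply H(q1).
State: 1/√2|0000⟩ + 1/√2|0100⟩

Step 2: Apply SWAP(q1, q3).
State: 1/√2|0000⟩ + 1/√2|0001⟩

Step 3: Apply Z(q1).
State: 1/√2|0000⟩ + 1/√2|0001⟩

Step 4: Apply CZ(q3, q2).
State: 1/√2|0000⟩ + 1/√2|0001⟩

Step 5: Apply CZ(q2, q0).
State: 1/√2|0000⟩ + 1/√2|0001⟩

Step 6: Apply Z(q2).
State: 1/√2|0000⟩ + 1/√2|0001⟩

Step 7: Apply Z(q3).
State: 1/√2|0000⟩ - 1/√2|0001⟩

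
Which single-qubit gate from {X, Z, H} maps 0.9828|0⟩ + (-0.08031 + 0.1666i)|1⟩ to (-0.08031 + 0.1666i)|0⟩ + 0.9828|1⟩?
X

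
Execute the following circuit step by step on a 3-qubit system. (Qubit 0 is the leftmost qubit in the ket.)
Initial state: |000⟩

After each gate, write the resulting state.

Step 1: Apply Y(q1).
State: i|010⟩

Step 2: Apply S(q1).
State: -|010⟩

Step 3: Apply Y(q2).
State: -i|011⟩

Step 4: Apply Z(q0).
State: -i|011⟩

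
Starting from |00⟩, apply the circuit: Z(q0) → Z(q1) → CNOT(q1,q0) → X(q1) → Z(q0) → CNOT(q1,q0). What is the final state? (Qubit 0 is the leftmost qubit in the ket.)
|11⟩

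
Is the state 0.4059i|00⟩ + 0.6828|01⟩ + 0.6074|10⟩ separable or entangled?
Entangled

Writing the state as a|00⟩ + b|01⟩ + c|10⟩ + d|11⟩, it is a product state iff ad − bc = 0.
Here (a, b, c, d) = (0.4059i, 0.6828, 0.6074, 0): ad − bc = (0.4059i)(0) − (0.6828)(0.6074) = -0.4147 ≠ 0, so the state is entangled.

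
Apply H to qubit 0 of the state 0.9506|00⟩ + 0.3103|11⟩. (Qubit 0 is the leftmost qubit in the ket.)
0.6722|00⟩ + 0.2194|01⟩ + 0.6722|10⟩ - 0.2194|11⟩

H on qubit 0 mixes each pair of kets that differ only in qubit 0: amplitudes (a, b) of (|…0…⟩, |…1…⟩) become ((a + b)/√2, (a − b)/√2). Kets absent from the input have amplitude 0.
(|00⟩, |10⟩): (a, b) = (0.9506, 0) → (0.6722, 0.6722)
(|01⟩, |11⟩): (a, b) = (0, 0.3103) → (0.2194, -0.2194)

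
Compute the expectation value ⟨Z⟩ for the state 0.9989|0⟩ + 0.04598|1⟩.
0.9957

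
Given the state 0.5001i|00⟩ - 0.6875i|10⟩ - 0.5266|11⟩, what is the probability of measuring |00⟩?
0.2501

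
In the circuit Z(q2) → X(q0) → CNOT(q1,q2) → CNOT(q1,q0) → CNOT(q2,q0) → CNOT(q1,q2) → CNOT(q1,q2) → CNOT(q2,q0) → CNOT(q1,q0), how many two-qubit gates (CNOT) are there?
7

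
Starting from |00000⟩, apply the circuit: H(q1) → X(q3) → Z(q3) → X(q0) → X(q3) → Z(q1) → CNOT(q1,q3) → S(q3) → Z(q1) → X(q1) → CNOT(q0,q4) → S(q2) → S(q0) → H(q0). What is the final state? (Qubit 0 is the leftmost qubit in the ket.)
1/2|00011⟩ - (1/2)i|01001⟩ - 1/2|10011⟩ + (1/2)i|11001⟩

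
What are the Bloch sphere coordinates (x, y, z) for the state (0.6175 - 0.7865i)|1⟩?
(0, 0, -0.9999)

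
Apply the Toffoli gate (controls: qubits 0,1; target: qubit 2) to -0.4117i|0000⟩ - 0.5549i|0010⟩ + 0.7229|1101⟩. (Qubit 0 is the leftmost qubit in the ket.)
-0.4117i|0000⟩ - 0.5549i|0010⟩ + 0.7229|1111⟩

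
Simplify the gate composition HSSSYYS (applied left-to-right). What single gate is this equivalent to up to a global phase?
H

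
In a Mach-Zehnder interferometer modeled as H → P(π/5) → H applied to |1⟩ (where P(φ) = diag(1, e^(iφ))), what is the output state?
(0.09549 - 0.2939i)|0⟩ + (0.9045 + 0.2939i)|1⟩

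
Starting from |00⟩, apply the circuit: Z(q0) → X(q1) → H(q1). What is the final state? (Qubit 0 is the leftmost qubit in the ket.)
1/√2|00⟩ - 1/√2|01⟩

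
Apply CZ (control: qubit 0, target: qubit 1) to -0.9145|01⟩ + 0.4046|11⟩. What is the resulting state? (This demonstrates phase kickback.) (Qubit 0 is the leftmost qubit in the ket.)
-0.9145|01⟩ - 0.4046|11⟩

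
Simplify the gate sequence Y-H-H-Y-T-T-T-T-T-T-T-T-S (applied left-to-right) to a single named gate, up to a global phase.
S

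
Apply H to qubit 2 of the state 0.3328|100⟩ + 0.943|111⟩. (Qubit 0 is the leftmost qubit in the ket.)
0.2353|100⟩ + 0.2353|101⟩ + 0.6668|110⟩ - 0.6668|111⟩

H on qubit 2 mixes each pair of kets that differ only in qubit 2: amplitudes (a, b) of (|…0…⟩, |…1…⟩) become ((a + b)/√2, (a − b)/√2). Kets absent from the input have amplitude 0.
(|100⟩, |101⟩): (a, b) = (0.3328, 0) → (0.2353, 0.2353)
(|110⟩, |111⟩): (a, b) = (0, 0.943) → (0.6668, -0.6668)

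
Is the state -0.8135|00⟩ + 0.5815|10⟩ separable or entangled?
Separable

Writing the state as a|00⟩ + b|01⟩ + c|10⟩ + d|11⟩, it is a product state iff ad − bc = 0.
Here (a, b, c, d) = (-0.8135, 0, 0.5815, 0): ad − bc = (-0.8135)(0) − (0)(0.5815) = 0, so the state is separable.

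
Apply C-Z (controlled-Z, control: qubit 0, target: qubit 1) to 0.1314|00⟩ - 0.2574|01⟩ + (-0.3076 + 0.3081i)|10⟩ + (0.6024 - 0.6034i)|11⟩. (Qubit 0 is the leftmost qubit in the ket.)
0.1314|00⟩ - 0.2574|01⟩ + (-0.3076 + 0.3081i)|10⟩ + (-0.6024 + 0.6034i)|11⟩

C-Z leaves the control-|0⟩ kets |00⟩, |01⟩ unchanged and applies Z to qubit 1 on the control-|1⟩ pair (|10⟩, |11⟩).
Z = [[1, 0], [0, -1]].
With a = amp(|10⟩) = (-0.3076 + 0.3081i) and b = amp(|11⟩) = (0.6024 - 0.6034i):
new amp(|10⟩) = (1)·a = (-0.3076 + 0.3081i)
new amp(|11⟩) = (-1)·b = (-0.6024 + 0.6034i)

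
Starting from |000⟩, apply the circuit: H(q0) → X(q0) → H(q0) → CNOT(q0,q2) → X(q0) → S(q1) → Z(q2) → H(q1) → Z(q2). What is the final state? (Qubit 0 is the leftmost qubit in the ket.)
1/√2|100⟩ + 1/√2|110⟩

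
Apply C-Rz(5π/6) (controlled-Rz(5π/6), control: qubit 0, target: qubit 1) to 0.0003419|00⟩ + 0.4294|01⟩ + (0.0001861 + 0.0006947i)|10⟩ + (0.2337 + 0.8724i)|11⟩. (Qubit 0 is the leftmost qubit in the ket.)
0.0003419|00⟩ + 0.4294|01⟩ + (0.0007192 + 0.00000004279i)|10⟩ + (-0.7822 + 0.4515i)|11⟩

C-Rz(5π/6) leaves the control-|0⟩ kets |00⟩, |01⟩ unchanged and applies Rz(5π/6) to qubit 1 on the control-|1⟩ pair (|10⟩, |11⟩).
Rz(5π/6) = [[e^(−iθ/2), 0], [0, e^(iθ/2)]] with e^(±iθ/2) = cos(θ/2) ± i·sin(θ/2); θ = 5π/6, cos(θ/2) ≈ 0.258819, sin(θ/2) ≈ 0.965926.
With a = amp(|10⟩) = (0.0001861 + 0.0006947i) and b = amp(|11⟩) = (0.2337 + 0.8724i):
new amp(|10⟩) = (0.258819 - 0.965926i)·a = (0.0007192 + 0.00000004279i)
new amp(|11⟩) = (0.258819 + 0.965926i)·b = (-0.7822 + 0.4515i)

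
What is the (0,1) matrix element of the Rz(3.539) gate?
0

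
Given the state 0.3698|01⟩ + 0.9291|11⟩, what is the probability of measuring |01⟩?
0.1368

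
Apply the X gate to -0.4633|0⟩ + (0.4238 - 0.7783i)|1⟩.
(0.4238 - 0.7783i)|0⟩ - 0.4633|1⟩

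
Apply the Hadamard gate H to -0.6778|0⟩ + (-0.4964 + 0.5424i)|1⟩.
(-0.8303 + 0.3835i)|0⟩ + (-0.1283 - 0.3835i)|1⟩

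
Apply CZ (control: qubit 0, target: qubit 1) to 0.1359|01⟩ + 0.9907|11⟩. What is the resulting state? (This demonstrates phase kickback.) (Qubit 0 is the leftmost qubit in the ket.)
0.1359|01⟩ - 0.9907|11⟩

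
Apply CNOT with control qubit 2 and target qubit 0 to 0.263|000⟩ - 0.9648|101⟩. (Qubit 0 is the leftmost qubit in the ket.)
0.263|000⟩ - 0.9648|001⟩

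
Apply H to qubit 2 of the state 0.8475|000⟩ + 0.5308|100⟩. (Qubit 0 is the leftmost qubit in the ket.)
0.5993|000⟩ + 0.5993|001⟩ + 0.3753|100⟩ + 0.3753|101⟩

H on qubit 2 mixes each pair of kets that differ only in qubit 2: amplitudes (a, b) of (|…0…⟩, |…1…⟩) become ((a + b)/√2, (a − b)/√2). Kets absent from the input have amplitude 0.
(|000⟩, |001⟩): (a, b) = (0.8475, 0) → (0.5993, 0.5993)
(|100⟩, |101⟩): (a, b) = (0.5308, 0) → (0.3753, 0.3753)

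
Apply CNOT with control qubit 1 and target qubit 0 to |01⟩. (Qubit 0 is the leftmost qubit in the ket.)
|11⟩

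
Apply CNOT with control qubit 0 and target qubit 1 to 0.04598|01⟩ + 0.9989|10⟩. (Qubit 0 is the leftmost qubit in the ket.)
0.04598|01⟩ + 0.9989|11⟩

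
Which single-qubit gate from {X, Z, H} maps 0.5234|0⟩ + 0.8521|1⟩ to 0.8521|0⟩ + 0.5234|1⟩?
X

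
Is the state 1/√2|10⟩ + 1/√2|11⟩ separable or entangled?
Separable

Writing the state as a|00⟩ + b|01⟩ + c|10⟩ + d|11⟩, it is a product state iff ad − bc = 0.
Here (a, b, c, d) = (0, 0, 1/√2, 1/√2): ad − bc = (0)(1/√2) − (0)(1/√2) = 0, so the state is separable.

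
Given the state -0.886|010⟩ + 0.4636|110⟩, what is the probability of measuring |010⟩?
0.785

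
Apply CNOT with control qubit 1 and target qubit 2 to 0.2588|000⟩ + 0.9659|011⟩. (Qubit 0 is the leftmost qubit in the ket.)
0.2588|000⟩ + 0.9659|010⟩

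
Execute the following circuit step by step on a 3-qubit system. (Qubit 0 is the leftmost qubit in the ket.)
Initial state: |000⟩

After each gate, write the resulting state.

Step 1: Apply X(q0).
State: |100⟩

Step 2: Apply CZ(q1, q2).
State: |100⟩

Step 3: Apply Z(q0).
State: -|100⟩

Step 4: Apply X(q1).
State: -|110⟩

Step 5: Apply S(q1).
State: -i|110⟩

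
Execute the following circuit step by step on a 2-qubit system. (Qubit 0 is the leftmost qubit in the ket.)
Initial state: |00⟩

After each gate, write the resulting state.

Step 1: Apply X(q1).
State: |01⟩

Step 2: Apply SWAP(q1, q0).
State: |10⟩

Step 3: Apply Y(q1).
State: i|11⟩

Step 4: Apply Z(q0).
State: -i|11⟩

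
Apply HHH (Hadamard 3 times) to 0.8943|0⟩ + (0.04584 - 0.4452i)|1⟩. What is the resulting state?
(0.6648 - 0.3148i)|0⟩ + (0.6 + 0.3148i)|1⟩

H² = I, so H^3 = H: a single Hadamard. With (a, b) = (0.8943, (0.04584 - 0.4452i)), H gives ((a + b)/√2, (a − b)/√2) = ((0.6648 - 0.3148i), (0.6 + 0.3148i)).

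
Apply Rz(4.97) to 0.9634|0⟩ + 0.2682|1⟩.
(-0.7631 - 0.5881i)|0⟩ + (-0.2124 + 0.1637i)|1⟩

Rz(4.97) = [[e^(−iθ/2), 0], [0, e^(iθ/2)]] with e^(±iθ/2) = cos(θ/2) ± i·sin(θ/2); θ = 4.97, cos(θ/2) ≈ -0.792077, sin(θ/2) ≈ 0.610422.
With a = amp(|0⟩) = 0.9634 and b = amp(|1⟩) = 0.2682:
new amp(|0⟩) = (-0.792077 - 0.610422i)·a = (-0.7631 - 0.5881i)
new amp(|1⟩) = (-0.792077 + 0.610422i)·b = (-0.2124 + 0.1637i)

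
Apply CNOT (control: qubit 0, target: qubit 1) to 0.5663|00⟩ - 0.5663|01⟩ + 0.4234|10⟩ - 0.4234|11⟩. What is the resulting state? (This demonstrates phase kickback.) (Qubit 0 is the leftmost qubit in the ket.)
0.5663|00⟩ - 0.5663|01⟩ - 0.4234|10⟩ + 0.4234|11⟩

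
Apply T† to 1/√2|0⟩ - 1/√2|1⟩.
1/√2|0⟩ + (-1/2 + (1/2)i)|1⟩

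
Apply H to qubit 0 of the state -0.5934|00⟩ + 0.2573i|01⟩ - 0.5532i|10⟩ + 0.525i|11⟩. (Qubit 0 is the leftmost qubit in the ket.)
(-0.4196 - 0.3912i)|00⟩ + 0.5532i|01⟩ + (-0.4196 + 0.3912i)|10⟩ - 0.1893i|11⟩

H on qubit 0 mixes each pair of kets that differ only in qubit 0: amplitudes (a, b) of (|…0…⟩, |…1…⟩) become ((a + b)/√2, (a − b)/√2). Kets absent from the input have amplitude 0.
(|00⟩, |10⟩): (a, b) = (-0.5934, -0.5532i) → ((-0.4196 - 0.3912i), (-0.4196 + 0.3912i))
(|01⟩, |11⟩): (a, b) = (0.2573i, 0.525i) → (0.5532i, -0.1893i)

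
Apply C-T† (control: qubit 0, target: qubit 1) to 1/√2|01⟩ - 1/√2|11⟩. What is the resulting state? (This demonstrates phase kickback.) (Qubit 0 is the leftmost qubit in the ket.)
1/√2|01⟩ + (-1/2 + (1/2)i)|11⟩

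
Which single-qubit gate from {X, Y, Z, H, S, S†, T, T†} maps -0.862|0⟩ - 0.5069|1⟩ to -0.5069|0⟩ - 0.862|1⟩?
X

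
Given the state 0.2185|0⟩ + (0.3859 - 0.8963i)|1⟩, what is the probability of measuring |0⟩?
0.04774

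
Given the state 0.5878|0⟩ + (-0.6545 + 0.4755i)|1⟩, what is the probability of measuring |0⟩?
0.3455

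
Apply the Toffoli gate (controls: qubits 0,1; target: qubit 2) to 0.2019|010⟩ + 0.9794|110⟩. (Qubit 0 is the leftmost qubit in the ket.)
0.2019|010⟩ + 0.9794|111⟩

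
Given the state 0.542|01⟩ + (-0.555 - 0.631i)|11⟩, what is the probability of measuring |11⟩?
0.7062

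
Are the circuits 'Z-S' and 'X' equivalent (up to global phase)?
No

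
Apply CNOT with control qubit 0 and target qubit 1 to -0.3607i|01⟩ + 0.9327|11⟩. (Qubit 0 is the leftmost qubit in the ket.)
-0.3607i|01⟩ + 0.9327|10⟩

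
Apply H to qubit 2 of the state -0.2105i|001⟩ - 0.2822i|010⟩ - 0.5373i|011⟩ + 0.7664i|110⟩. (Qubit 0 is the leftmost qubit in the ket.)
-0.1488i|000⟩ + 0.1488i|001⟩ - 0.5795i|010⟩ + 0.1804i|011⟩ + 0.5419i|110⟩ + 0.5419i|111⟩

H on qubit 2 mixes each pair of kets that differ only in qubit 2: amplitudes (a, b) of (|…0…⟩, |…1…⟩) become ((a + b)/√2, (a − b)/√2). Kets absent from the input have amplitude 0.
(|000⟩, |001⟩): (a, b) = (0, -0.2105i) → (-0.1488i, 0.1488i)
(|010⟩, |011⟩): (a, b) = (-0.2822i, -0.5373i) → (-0.5795i, 0.1804i)
(|110⟩, |111⟩): (a, b) = (0.7664i, 0) → (0.5419i, 0.5419i)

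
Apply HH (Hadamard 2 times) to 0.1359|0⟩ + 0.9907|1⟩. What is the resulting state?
0.1359|0⟩ + 0.9907|1⟩

H² = I, so an even number of Hadamards cancels: H^2 = I and the state is unchanged.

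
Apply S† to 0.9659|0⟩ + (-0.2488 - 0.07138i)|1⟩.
0.9659|0⟩ + (-0.07138 + 0.2488i)|1⟩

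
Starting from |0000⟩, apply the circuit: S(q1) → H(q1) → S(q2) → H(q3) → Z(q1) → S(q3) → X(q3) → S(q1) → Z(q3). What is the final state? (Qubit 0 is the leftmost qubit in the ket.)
(1/2)i|0000⟩ - 1/2|0001⟩ + 1/2|0100⟩ + (1/2)i|0101⟩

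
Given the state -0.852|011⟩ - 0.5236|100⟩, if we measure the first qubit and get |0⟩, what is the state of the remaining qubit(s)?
-|11⟩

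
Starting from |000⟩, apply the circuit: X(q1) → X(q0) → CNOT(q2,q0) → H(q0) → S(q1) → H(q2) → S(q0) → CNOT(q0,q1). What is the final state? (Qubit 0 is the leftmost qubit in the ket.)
(1/2)i|010⟩ + (1/2)i|011⟩ + 1/2|100⟩ + 1/2|101⟩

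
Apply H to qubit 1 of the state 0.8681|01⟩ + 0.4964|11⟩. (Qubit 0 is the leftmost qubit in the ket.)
0.6138|00⟩ - 0.6138|01⟩ + 0.351|10⟩ - 0.351|11⟩

H on qubit 1 mixes each pair of kets that differ only in qubit 1: amplitudes (a, b) of (|…0…⟩, |…1…⟩) become ((a + b)/√2, (a − b)/√2). Kets absent from the input have amplitude 0.
(|00⟩, |01⟩): (a, b) = (0, 0.8681) → (0.6138, -0.6138)
(|10⟩, |11⟩): (a, b) = (0, 0.4964) → (0.351, -0.351)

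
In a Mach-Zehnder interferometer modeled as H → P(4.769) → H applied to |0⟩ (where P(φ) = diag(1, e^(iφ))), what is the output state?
(0.5283 - 0.4992i)|0⟩ + (0.4717 + 0.4992i)|1⟩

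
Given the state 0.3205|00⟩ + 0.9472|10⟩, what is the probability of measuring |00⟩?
0.1027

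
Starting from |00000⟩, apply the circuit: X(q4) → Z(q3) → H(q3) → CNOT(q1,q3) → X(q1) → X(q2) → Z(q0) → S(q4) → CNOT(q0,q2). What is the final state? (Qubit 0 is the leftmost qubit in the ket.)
(1/√2)i|01101⟩ + (1/√2)i|01111⟩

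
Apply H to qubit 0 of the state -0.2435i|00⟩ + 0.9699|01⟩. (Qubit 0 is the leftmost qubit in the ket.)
-0.1722i|00⟩ + 0.6858|01⟩ - 0.1722i|10⟩ + 0.6858|11⟩

H on qubit 0 mixes each pair of kets that differ only in qubit 0: amplitudes (a, b) of (|…0…⟩, |…1…⟩) become ((a + b)/√2, (a − b)/√2). Kets absent from the input have amplitude 0.
(|00⟩, |10⟩): (a, b) = (-0.2435i, 0) → (-0.1722i, -0.1722i)
(|01⟩, |11⟩): (a, b) = (0.9699, 0) → (0.6858, 0.6858)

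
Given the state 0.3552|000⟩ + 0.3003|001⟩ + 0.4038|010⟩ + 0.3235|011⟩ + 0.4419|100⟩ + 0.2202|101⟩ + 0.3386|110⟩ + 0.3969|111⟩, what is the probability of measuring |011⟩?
0.1047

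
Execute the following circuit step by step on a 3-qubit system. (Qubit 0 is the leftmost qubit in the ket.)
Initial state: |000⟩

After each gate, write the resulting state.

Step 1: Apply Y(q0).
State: i|100⟩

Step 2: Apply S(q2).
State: i|100⟩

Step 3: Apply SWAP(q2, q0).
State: i|001⟩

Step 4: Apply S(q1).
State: i|001⟩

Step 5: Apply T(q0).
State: i|001⟩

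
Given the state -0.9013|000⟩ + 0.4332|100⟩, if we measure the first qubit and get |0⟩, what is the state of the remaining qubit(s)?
-|00⟩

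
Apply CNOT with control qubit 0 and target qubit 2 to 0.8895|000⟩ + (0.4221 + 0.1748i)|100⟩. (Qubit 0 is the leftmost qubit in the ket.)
0.8895|000⟩ + (0.4221 + 0.1748i)|101⟩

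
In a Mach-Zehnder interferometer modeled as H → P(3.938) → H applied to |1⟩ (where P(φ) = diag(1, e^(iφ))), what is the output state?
(0.8496 + 0.3574i)|0⟩ + (0.1504 - 0.3574i)|1⟩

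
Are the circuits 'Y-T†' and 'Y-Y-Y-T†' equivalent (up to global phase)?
Yes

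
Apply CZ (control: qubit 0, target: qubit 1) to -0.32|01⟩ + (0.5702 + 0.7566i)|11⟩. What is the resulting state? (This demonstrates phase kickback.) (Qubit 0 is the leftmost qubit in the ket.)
-0.32|01⟩ + (-0.5702 - 0.7566i)|11⟩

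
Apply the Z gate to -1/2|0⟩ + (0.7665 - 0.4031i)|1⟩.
-1/2|0⟩ + (-0.7665 + 0.4031i)|1⟩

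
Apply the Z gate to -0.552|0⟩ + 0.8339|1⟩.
-0.552|0⟩ - 0.8339|1⟩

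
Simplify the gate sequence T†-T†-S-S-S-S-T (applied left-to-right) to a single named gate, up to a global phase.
T†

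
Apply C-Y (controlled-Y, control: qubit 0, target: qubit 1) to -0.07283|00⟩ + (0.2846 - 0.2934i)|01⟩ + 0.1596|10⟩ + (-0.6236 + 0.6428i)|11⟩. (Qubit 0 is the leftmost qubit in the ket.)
-0.07283|00⟩ + (0.2846 - 0.2934i)|01⟩ + (0.6428 + 0.6236i)|10⟩ + 0.1596i|11⟩

C-Y leaves the control-|0⟩ kets |00⟩, |01⟩ unchanged and applies Y to qubit 1 on the control-|1⟩ pair (|10⟩, |11⟩).
Y = [[0, -i], [i, 0]].
With a = amp(|10⟩) = 0.1596 and b = amp(|11⟩) = (-0.6236 + 0.6428i):
new amp(|10⟩) = (-i)·b = (0.6428 + 0.6236i)
new amp(|11⟩) = (i)·a = 0.1596i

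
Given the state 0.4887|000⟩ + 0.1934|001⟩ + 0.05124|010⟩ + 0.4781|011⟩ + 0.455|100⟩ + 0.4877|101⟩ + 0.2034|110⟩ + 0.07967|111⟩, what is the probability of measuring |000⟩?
0.2388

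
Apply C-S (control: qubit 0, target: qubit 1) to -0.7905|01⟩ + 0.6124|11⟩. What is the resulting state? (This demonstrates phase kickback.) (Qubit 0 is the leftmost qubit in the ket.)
-0.7905|01⟩ + 0.6124i|11⟩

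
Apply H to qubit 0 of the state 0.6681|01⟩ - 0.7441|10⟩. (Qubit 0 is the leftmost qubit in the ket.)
-0.5262|00⟩ + 0.4724|01⟩ + 0.5262|10⟩ + 0.4724|11⟩

H on qubit 0 mixes each pair of kets that differ only in qubit 0: amplitudes (a, b) of (|…0…⟩, |…1…⟩) become ((a + b)/√2, (a − b)/√2). Kets absent from the input have amplitude 0.
(|00⟩, |10⟩): (a, b) = (0, -0.7441) → (-0.5262, 0.5262)
(|01⟩, |11⟩): (a, b) = (0.6681, 0) → (0.4724, 0.4724)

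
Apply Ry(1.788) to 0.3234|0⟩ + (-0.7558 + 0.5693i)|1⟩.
(0.7918 - 0.4438i)|0⟩ + (-0.2212 + 0.3566i)|1⟩

Ry(1.788) = [[cos(θ/2), −sin(θ/2)], [sin(θ/2), cos(θ/2)]]; θ = 1.788, cos(θ/2) ≈ 0.626299, sin(θ/2) ≈ 0.779583.
With a = amp(|0⟩) = 0.3234 and b = amp(|1⟩) = (-0.7558 + 0.5693i):
new amp(|0⟩) = (0.626299)·a + (-0.779583)·b = (0.7918 - 0.4438i)
new amp(|1⟩) = (0.779583)·a + (0.626299)·b = (-0.2212 + 0.3566i)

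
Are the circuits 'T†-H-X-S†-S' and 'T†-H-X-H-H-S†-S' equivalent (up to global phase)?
Yes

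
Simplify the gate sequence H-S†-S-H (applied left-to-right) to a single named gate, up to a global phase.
I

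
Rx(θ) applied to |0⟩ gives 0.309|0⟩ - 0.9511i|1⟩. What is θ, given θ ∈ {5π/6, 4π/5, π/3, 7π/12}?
4π/5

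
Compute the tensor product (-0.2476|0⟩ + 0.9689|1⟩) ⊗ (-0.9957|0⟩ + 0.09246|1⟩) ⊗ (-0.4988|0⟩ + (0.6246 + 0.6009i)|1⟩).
-0.123|000⟩ + (0.154 + 0.1481i)|001⟩ + 0.01142|010⟩ + (-0.0143 - 0.01376i)|011⟩ + 0.4812|100⟩ + (-0.6026 - 0.5797i)|101⟩ - 0.04468|110⟩ + (0.05595 + 0.05383i)|111⟩

amp(|b₁b₂…⟩) = product of the factor amplitudes for bits b₁, b₂, …; only kets whose every factor amplitude is nonzero survive.
|000⟩: (-0.2476)(-0.9957)(-0.4988) = -0.123
|001⟩: (-0.2476)(-0.9957)(0.6246 + 0.6009i) = (0.154 + 0.1481i)
|010⟩: (-0.2476)(0.09246)(-0.4988) = 0.01142
|011⟩: (-0.2476)(0.09246)(0.6246 + 0.6009i) = (-0.0143 - 0.01376i)
|100⟩: (0.9689)(-0.9957)(-0.4988) = 0.4812
|101⟩: (0.9689)(-0.9957)(0.6246 + 0.6009i) = (-0.6026 - 0.5797i)
|110⟩: (0.9689)(0.09246)(-0.4988) = -0.04468
|111⟩: (0.9689)(0.09246)(0.6246 + 0.6009i) = (0.05595 + 0.05383i)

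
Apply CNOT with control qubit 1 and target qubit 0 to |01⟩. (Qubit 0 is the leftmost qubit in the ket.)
|11⟩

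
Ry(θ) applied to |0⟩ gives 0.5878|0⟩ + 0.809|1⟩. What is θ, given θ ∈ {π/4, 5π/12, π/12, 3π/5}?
3π/5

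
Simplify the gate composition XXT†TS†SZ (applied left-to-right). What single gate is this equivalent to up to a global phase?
Z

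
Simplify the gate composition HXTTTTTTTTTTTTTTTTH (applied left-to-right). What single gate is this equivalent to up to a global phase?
Z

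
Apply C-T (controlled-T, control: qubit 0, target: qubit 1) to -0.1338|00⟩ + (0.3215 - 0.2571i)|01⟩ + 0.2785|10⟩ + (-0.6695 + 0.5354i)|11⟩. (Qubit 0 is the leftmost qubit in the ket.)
-0.1338|00⟩ + (0.3215 - 0.2571i)|01⟩ + 0.2785|10⟩ + (-0.852 - 0.09482i)|11⟩

C-T leaves the control-|0⟩ kets |00⟩, |01⟩ unchanged and applies T to qubit 1 on the control-|1⟩ pair (|10⟩, |11⟩).
T = [[1, 0], [0, (1/√2 + (1/√2)i)]].
With a = amp(|10⟩) = 0.2785 and b = amp(|11⟩) = (-0.6695 + 0.5354i):
new amp(|10⟩) = (1)·a = 0.2785
new amp(|11⟩) = (1/√2 + (1/√2)i)·b = (-0.852 - 0.09482i)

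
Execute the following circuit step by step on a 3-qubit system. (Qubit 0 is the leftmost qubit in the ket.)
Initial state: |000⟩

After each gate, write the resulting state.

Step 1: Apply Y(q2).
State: i|001⟩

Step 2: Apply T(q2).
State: (-1/√2 + (1/√2)i)|001⟩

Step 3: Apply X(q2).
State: (-1/√2 + (1/√2)i)|000⟩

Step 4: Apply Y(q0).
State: (-1/√2 - (1/√2)i)|100⟩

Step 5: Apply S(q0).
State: (1/√2 - (1/√2)i)|100⟩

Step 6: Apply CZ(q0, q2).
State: (1/√2 - (1/√2)i)|100⟩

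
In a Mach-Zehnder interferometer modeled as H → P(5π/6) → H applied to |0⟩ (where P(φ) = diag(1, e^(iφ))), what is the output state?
(0.06699 + 0.25i)|0⟩ + (0.933 - 0.25i)|1⟩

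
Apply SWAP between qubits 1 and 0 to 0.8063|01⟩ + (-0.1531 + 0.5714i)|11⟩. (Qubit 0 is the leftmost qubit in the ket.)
0.8063|10⟩ + (-0.1531 + 0.5714i)|11⟩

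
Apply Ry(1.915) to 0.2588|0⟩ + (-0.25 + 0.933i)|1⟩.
(0.3534 - 0.763i)|0⟩ + (0.06774 + 0.537i)|1⟩

Ry(1.915) = [[cos(θ/2), −sin(θ/2)], [sin(θ/2), cos(θ/2)]]; θ = 1.915, cos(θ/2) ≈ 0.575566, sin(θ/2) ≈ 0.817755.
With a = amp(|0⟩) = 0.2588 and b = amp(|1⟩) = (-0.25 + 0.933i):
new amp(|0⟩) = (0.575566)·a + (-0.817755)·b = (0.3534 - 0.763i)
new amp(|1⟩) = (0.817755)·a + (0.575566)·b = (0.06774 + 0.537i)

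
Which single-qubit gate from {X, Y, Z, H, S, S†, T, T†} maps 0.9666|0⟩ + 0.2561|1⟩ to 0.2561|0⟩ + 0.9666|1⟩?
X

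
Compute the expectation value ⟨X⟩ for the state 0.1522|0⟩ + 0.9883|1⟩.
0.3008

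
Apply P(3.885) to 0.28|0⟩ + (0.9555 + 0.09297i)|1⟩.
0.28|0⟩ + (-0.6405 - 0.7151i)|1⟩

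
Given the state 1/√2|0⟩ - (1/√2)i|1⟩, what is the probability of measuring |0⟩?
1/2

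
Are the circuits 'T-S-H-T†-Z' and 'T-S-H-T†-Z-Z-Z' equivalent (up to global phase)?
Yes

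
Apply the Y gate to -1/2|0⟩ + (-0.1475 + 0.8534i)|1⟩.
(0.8534 + 0.1475i)|0⟩ - (1/2)i|1⟩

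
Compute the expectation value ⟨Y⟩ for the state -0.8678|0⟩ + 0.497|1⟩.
0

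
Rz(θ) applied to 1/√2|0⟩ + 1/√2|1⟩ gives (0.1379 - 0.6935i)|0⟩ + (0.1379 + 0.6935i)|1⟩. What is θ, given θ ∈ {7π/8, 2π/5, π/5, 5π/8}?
7π/8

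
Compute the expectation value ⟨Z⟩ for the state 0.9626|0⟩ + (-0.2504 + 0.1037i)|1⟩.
0.8531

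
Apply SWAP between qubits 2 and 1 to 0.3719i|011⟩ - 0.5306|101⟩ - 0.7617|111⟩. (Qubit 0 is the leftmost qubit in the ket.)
0.3719i|011⟩ - 0.5306|110⟩ - 0.7617|111⟩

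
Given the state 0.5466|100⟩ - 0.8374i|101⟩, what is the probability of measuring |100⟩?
0.2988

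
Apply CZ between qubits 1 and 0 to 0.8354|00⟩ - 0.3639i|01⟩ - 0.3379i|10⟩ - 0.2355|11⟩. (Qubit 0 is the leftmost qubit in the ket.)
0.8354|00⟩ - 0.3639i|01⟩ - 0.3379i|10⟩ + 0.2355|11⟩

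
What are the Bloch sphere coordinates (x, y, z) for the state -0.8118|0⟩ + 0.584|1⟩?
(-0.9482, 0, 0.318)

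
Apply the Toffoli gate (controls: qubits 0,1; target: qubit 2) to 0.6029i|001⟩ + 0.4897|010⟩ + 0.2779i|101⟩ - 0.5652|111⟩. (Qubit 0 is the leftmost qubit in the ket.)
0.6029i|001⟩ + 0.4897|010⟩ + 0.2779i|101⟩ - 0.5652|110⟩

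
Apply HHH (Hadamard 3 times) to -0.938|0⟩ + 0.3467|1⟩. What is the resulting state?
-0.4181|0⟩ - 0.9084|1⟩

H² = I, so H^3 = H: a single Hadamard. With (a, b) = (-0.938, 0.3467), H gives ((a + b)/√2, (a − b)/√2) = (-0.4181, -0.9084).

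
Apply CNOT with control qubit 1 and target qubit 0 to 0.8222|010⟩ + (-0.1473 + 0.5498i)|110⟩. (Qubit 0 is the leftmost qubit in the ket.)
(-0.1473 + 0.5498i)|010⟩ + 0.8222|110⟩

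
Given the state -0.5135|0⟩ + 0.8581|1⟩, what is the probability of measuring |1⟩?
0.7363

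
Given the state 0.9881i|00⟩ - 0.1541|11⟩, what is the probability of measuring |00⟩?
0.9763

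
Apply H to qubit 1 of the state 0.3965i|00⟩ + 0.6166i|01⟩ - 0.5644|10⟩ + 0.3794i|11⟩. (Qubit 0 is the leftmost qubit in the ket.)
0.7164i|00⟩ - 0.1556i|01⟩ + (-0.3991 + 0.2683i)|10⟩ + (-0.3991 - 0.2683i)|11⟩

H on qubit 1 mixes each pair of kets that differ only in qubit 1: amplitudes (a, b) of (|…0…⟩, |…1…⟩) become ((a + b)/√2, (a − b)/√2). Kets absent from the input have amplitude 0.
(|00⟩, |01⟩): (a, b) = (0.3965i, 0.6166i) → (0.7164i, -0.1556i)
(|10⟩, |11⟩): (a, b) = (-0.5644, 0.3794i) → ((-0.3991 + 0.2683i), (-0.3991 - 0.2683i))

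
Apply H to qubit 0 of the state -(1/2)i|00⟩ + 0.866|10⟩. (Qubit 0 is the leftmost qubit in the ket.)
(0.6124 - (1/√8)i)|00⟩ + (-0.6124 - (1/√8)i)|10⟩

H on qubit 0 mixes each pair of kets that differ only in qubit 0: amplitudes (a, b) of (|…0…⟩, |…1…⟩) become ((a + b)/√2, (a − b)/√2). Kets absent from the input have amplitude 0.
(|00⟩, |10⟩): (a, b) = (-(1/2)i, 0.866) → ((0.6124 - (1/√8)i), (-0.6124 - (1/√8)i))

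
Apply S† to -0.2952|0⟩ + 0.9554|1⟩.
-0.2952|0⟩ - 0.9554i|1⟩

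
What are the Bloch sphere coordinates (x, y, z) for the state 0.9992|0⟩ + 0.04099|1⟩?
(0.08191, 0, 0.9967)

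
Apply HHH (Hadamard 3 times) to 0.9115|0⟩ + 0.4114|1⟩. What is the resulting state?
0.9354|0⟩ + 0.3536|1⟩

H² = I, so H^3 = H: a single Hadamard. With (a, b) = (0.9115, 0.4114), H gives ((a + b)/√2, (a − b)/√2) = (0.9354, 0.3536).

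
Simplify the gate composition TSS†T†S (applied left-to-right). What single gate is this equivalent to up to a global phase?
S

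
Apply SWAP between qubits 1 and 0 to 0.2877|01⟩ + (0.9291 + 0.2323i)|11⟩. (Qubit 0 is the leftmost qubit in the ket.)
0.2877|10⟩ + (0.9291 + 0.2323i)|11⟩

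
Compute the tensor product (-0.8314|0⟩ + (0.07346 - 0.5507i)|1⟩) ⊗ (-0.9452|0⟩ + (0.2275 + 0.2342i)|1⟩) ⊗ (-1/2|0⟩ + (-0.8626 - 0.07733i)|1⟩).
-0.3929|000⟩ + (-0.6779 - 0.06077i)|001⟩ + (0.09457 + 0.09736i)|010⟩ + (0.1481 + 0.1826i)|011⟩ + (0.03472 - 0.2603i)|100⟩ + (0.1001 - 0.4436i)|101⟩ + (-0.07284 + 0.05404i)|110⟩ + (-0.134 + 0.08196i)|111⟩

amp(|b₁b₂…⟩) = product of the factor amplitudes for bits b₁, b₂, …; only kets whose every factor amplitude is nonzero survive.
|000⟩: (-0.8314)(-0.9452)(-1/2) = -0.3929
|001⟩: (-0.8314)(-0.9452)(-0.8626 - 0.07733i) = (-0.6779 - 0.06077i)
|010⟩: (-0.8314)(0.2275 + 0.2342i)(-1/2) = (0.09457 + 0.09736i)
|011⟩: (-0.8314)(0.2275 + 0.2342i)(-0.8626 - 0.07733i) = (0.1481 + 0.1826i)
|100⟩: (0.07346 - 0.5507i)(-0.9452)(-1/2) = (0.03472 - 0.2603i)
|101⟩: (0.07346 - 0.5507i)(-0.9452)(-0.8626 - 0.07733i) = (0.1001 - 0.4436i)
|110⟩: (0.07346 - 0.5507i)(0.2275 + 0.2342i)(-1/2) = (-0.07284 + 0.05404i)
|111⟩: (0.07346 - 0.5507i)(0.2275 + 0.2342i)(-0.8626 - 0.07733i) = (-0.134 + 0.08196i)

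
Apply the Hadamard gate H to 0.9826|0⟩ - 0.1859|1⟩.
0.5634|0⟩ + 0.8263|1⟩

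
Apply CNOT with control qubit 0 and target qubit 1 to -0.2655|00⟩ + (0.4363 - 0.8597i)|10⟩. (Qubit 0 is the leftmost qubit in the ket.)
-0.2655|00⟩ + (0.4363 - 0.8597i)|11⟩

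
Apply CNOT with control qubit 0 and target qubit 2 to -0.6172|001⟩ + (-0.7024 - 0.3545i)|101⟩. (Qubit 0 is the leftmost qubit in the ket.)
-0.6172|001⟩ + (-0.7024 - 0.3545i)|100⟩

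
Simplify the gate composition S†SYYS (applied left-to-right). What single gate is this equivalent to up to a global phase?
S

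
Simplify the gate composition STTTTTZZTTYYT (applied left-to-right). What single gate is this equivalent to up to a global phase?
S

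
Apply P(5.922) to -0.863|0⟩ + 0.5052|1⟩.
-0.863|0⟩ + (0.4726 - 0.1785i)|1⟩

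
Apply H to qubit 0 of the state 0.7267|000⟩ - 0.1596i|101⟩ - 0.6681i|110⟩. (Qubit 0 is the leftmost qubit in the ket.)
0.5139|000⟩ - 0.1129i|001⟩ - 0.4724i|010⟩ + 0.5139|100⟩ + 0.1129i|101⟩ + 0.4724i|110⟩

H on qubit 0 mixes each pair of kets that differ only in qubit 0: amplitudes (a, b) of (|…0…⟩, |…1…⟩) become ((a + b)/√2, (a − b)/√2). Kets absent from the input have amplitude 0.
(|000⟩, |100⟩): (a, b) = (0.7267, 0) → (0.5139, 0.5139)
(|001⟩, |101⟩): (a, b) = (0, -0.1596i) → (-0.1129i, 0.1129i)
(|010⟩, |110⟩): (a, b) = (0, -0.6681i) → (-0.4724i, 0.4724i)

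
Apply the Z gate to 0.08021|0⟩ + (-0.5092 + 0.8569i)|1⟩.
0.08021|0⟩ + (0.5092 - 0.8569i)|1⟩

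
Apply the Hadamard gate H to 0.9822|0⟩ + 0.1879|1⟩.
0.8274|0⟩ + 0.5617|1⟩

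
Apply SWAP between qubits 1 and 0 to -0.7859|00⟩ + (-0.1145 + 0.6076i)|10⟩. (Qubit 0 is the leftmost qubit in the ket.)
-0.7859|00⟩ + (-0.1145 + 0.6076i)|01⟩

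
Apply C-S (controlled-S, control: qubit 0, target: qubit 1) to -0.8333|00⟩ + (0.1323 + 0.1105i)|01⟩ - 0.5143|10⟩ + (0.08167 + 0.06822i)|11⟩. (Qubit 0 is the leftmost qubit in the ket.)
-0.8333|00⟩ + (0.1323 + 0.1105i)|01⟩ - 0.5143|10⟩ + (-0.06822 + 0.08167i)|11⟩

C-S leaves the control-|0⟩ kets |00⟩, |01⟩ unchanged and applies S to qubit 1 on the control-|1⟩ pair (|10⟩, |11⟩).
S = [[1, 0], [0, i]].
With a = amp(|10⟩) = -0.5143 and b = amp(|11⟩) = (0.08167 + 0.06822i):
new amp(|10⟩) = (1)·a = -0.5143
new amp(|11⟩) = (i)·b = (-0.06822 + 0.08167i)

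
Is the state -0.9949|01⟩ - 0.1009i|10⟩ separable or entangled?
Entangled

Writing the state as a|00⟩ + b|01⟩ + c|10⟩ + d|11⟩, it is a product state iff ad − bc = 0.
Here (a, b, c, d) = (0, -0.9949, -0.1009i, 0): ad − bc = (0)(0) − (-0.9949)(-0.1009i) = -0.1004i ≠ 0, so the state is entangled.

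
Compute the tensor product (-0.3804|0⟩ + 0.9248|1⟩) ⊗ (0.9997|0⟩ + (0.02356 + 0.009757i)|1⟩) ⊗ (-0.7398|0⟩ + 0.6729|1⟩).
0.2813|000⟩ - 0.2559|001⟩ + (0.00663 + 0.002746i)|010⟩ + (-0.006031 - 0.002498i)|011⟩ - 0.684|100⟩ + 0.6221|101⟩ + (-0.01612 - 0.006675i)|110⟩ + (0.01466 + 0.006072i)|111⟩

amp(|b₁b₂…⟩) = product of the factor amplitudes for bits b₁, b₂, …; only kets whose every factor amplitude is nonzero survive.
|000⟩: (-0.3804)(0.9997)(-0.7398) = 0.2813
|001⟩: (-0.3804)(0.9997)(0.6729) = -0.2559
|010⟩: (-0.3804)(0.02356 + 0.009757i)(-0.7398) = (0.00663 + 0.002746i)
|011⟩: (-0.3804)(0.02356 + 0.009757i)(0.6729) = (-0.006031 - 0.002498i)
|100⟩: (0.9248)(0.9997)(-0.7398) = -0.684
|101⟩: (0.9248)(0.9997)(0.6729) = 0.6221
|110⟩: (0.9248)(0.02356 + 0.009757i)(-0.7398) = (-0.01612 - 0.006675i)
|111⟩: (0.9248)(0.02356 + 0.009757i)(0.6729) = (0.01466 + 0.006072i)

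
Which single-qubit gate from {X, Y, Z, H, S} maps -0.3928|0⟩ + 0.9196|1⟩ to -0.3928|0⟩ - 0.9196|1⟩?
Z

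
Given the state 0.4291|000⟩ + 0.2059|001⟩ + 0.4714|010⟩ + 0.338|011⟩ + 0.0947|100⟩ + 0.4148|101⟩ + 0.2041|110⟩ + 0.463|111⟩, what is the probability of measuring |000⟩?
0.1841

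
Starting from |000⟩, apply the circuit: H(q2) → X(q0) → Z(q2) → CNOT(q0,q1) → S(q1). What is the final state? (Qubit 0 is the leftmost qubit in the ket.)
(1/√2)i|110⟩ - (1/√2)i|111⟩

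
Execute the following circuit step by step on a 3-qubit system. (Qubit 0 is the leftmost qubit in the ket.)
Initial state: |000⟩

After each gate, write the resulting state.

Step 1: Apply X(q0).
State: |100⟩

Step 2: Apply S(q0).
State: i|100⟩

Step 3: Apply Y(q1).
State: -|110⟩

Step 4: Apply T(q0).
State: (-1/√2 - (1/√2)i)|110⟩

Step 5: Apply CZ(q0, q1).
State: (1/√2 + (1/√2)i)|110⟩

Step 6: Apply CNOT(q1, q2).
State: (1/√2 + (1/√2)i)|111⟩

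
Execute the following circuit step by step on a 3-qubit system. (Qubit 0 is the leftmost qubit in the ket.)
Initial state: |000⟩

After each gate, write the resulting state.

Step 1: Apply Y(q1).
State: i|010⟩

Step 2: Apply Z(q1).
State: -i|010⟩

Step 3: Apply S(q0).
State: -i|010⟩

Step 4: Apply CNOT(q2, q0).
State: -i|010⟩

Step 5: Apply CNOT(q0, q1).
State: -i|010⟩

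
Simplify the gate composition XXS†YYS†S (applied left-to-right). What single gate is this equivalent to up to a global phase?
S†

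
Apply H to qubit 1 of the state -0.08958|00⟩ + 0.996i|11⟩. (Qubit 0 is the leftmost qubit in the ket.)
-0.06334|00⟩ - 0.06334|01⟩ + 0.7043i|10⟩ - 0.7043i|11⟩

H on qubit 1 mixes each pair of kets that differ only in qubit 1: amplitudes (a, b) of (|…0…⟩, |…1…⟩) become ((a + b)/√2, (a − b)/√2). Kets absent from the input have amplitude 0.
(|00⟩, |01⟩): (a, b) = (-0.08958, 0) → (-0.06334, -0.06334)
(|10⟩, |11⟩): (a, b) = (0, 0.996i) → (0.7043i, -0.7043i)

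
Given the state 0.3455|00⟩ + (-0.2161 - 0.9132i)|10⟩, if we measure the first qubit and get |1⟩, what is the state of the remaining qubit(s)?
(-0.2303 - 0.9731i)|0⟩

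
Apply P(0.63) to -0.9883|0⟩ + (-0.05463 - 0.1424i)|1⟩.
-0.9883|0⟩ + (0.03975 - 0.1472i)|1⟩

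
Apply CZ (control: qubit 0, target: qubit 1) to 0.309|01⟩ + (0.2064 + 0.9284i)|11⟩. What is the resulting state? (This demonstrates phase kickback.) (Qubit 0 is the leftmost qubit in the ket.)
0.309|01⟩ + (-0.2064 - 0.9284i)|11⟩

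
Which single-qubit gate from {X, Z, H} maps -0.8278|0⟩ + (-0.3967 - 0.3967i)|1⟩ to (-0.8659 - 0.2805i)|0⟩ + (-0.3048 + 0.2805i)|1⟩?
H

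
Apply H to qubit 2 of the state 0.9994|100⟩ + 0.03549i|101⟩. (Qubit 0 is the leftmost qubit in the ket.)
(0.7067 + 0.0251i)|100⟩ + (0.7067 - 0.0251i)|101⟩

H on qubit 2 mixes each pair of kets that differ only in qubit 2: amplitudes (a, b) of (|…0…⟩, |…1…⟩) become ((a + b)/√2, (a − b)/√2). Kets absent from the input have amplitude 0.
(|100⟩, |101⟩): (a, b) = (0.9994, 0.03549i) → ((0.7067 + 0.0251i), (0.7067 - 0.0251i))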